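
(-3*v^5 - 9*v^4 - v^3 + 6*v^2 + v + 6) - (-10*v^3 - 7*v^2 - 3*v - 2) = -3*v^5 - 9*v^4 + 9*v^3 + 13*v^2 + 4*v + 8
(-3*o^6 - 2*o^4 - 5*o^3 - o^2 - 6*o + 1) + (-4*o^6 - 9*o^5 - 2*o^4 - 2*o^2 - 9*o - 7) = -7*o^6 - 9*o^5 - 4*o^4 - 5*o^3 - 3*o^2 - 15*o - 6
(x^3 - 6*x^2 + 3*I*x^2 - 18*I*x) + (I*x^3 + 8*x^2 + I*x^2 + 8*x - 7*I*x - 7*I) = x^3 + I*x^3 + 2*x^2 + 4*I*x^2 + 8*x - 25*I*x - 7*I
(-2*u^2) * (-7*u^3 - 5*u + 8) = 14*u^5 + 10*u^3 - 16*u^2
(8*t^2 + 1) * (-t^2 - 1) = -8*t^4 - 9*t^2 - 1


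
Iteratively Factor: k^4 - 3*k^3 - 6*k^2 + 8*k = (k - 4)*(k^3 + k^2 - 2*k) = (k - 4)*(k - 1)*(k^2 + 2*k) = (k - 4)*(k - 1)*(k + 2)*(k)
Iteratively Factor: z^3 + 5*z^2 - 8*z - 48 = (z - 3)*(z^2 + 8*z + 16) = (z - 3)*(z + 4)*(z + 4)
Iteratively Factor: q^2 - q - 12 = (q + 3)*(q - 4)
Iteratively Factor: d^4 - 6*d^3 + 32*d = (d + 2)*(d^3 - 8*d^2 + 16*d) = d*(d + 2)*(d^2 - 8*d + 16) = d*(d - 4)*(d + 2)*(d - 4)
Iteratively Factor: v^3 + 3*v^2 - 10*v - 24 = (v + 4)*(v^2 - v - 6) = (v + 2)*(v + 4)*(v - 3)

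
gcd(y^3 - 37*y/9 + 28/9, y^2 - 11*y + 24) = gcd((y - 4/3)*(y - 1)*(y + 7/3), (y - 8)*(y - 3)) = 1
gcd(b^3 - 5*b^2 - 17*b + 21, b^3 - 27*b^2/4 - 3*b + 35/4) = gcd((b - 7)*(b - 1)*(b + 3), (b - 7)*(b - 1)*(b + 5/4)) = b^2 - 8*b + 7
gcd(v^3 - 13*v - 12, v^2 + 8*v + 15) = v + 3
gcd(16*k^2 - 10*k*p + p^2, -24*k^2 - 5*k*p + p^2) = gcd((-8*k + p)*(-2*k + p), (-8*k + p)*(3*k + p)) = -8*k + p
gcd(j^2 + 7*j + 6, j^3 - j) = j + 1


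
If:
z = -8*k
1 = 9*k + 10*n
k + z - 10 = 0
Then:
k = -10/7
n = 97/70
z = 80/7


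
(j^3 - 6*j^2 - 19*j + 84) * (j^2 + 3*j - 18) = j^5 - 3*j^4 - 55*j^3 + 135*j^2 + 594*j - 1512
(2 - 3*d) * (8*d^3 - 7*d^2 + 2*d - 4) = -24*d^4 + 37*d^3 - 20*d^2 + 16*d - 8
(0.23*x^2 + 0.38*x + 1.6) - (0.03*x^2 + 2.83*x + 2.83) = 0.2*x^2 - 2.45*x - 1.23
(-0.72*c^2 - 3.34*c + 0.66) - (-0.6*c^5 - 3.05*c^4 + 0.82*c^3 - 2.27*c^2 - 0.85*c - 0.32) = 0.6*c^5 + 3.05*c^4 - 0.82*c^3 + 1.55*c^2 - 2.49*c + 0.98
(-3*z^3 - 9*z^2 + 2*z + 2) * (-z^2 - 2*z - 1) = 3*z^5 + 15*z^4 + 19*z^3 + 3*z^2 - 6*z - 2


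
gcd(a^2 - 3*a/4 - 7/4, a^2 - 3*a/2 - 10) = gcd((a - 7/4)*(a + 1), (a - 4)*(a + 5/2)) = 1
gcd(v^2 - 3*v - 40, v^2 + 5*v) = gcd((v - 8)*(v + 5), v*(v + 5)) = v + 5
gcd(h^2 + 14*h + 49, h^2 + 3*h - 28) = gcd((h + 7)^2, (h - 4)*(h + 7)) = h + 7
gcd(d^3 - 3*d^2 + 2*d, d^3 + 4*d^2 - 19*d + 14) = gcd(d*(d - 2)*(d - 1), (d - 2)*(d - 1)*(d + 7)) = d^2 - 3*d + 2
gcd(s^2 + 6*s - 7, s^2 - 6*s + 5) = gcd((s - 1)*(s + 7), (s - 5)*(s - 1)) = s - 1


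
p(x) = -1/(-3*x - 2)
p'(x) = -3/(-3*x - 2)^2 = -3/(3*x + 2)^2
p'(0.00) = -0.75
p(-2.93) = -0.15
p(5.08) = 0.06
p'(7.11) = -0.01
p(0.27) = 0.36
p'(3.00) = -0.02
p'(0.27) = -0.38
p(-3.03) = -0.14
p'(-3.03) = -0.06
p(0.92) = 0.21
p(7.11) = 0.04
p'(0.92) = -0.13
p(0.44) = 0.30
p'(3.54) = -0.02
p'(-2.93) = -0.07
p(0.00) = 0.50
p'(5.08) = -0.01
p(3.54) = 0.08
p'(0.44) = -0.27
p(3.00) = 0.09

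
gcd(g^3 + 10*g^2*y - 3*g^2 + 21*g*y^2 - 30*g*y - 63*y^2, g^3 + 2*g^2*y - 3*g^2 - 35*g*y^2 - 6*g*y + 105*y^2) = g^2 + 7*g*y - 3*g - 21*y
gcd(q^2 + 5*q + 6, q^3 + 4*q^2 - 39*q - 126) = q + 3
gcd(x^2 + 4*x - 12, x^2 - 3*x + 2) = x - 2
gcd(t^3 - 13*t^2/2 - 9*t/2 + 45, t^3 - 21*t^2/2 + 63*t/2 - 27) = t^2 - 9*t + 18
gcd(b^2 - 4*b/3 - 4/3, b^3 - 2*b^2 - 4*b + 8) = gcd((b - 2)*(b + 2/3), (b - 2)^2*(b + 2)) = b - 2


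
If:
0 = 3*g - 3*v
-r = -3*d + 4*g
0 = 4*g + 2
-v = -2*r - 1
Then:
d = -11/12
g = -1/2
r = -3/4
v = -1/2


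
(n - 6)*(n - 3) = n^2 - 9*n + 18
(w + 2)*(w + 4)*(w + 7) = w^3 + 13*w^2 + 50*w + 56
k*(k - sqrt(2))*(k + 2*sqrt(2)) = k^3 + sqrt(2)*k^2 - 4*k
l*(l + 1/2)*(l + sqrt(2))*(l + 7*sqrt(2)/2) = l^4 + l^3/2 + 9*sqrt(2)*l^3/2 + 9*sqrt(2)*l^2/4 + 7*l^2 + 7*l/2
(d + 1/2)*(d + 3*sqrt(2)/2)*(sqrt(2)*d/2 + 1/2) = sqrt(2)*d^3/2 + sqrt(2)*d^2/4 + 2*d^2 + d + 3*sqrt(2)*d/4 + 3*sqrt(2)/8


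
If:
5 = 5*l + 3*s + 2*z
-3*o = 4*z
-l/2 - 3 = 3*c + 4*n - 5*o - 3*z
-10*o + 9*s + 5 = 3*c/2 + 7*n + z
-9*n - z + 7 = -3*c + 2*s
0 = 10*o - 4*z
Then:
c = -12466/7413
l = 3314/2471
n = 849/2471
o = 0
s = -1405/2471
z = 0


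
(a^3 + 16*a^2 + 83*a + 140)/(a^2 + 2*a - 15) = (a^2 + 11*a + 28)/(a - 3)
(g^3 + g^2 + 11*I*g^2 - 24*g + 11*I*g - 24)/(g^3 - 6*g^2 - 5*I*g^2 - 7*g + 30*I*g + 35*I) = (g^2 + 11*I*g - 24)/(g^2 - g*(7 + 5*I) + 35*I)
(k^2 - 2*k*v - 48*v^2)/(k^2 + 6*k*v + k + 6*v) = (k - 8*v)/(k + 1)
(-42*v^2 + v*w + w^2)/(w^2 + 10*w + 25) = (-42*v^2 + v*w + w^2)/(w^2 + 10*w + 25)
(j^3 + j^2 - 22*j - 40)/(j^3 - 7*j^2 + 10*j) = (j^2 + 6*j + 8)/(j*(j - 2))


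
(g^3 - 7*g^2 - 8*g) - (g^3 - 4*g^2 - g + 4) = -3*g^2 - 7*g - 4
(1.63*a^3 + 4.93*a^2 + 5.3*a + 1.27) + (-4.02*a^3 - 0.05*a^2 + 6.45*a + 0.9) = -2.39*a^3 + 4.88*a^2 + 11.75*a + 2.17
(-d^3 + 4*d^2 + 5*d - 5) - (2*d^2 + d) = -d^3 + 2*d^2 + 4*d - 5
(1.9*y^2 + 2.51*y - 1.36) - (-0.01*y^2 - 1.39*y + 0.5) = 1.91*y^2 + 3.9*y - 1.86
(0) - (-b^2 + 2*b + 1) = b^2 - 2*b - 1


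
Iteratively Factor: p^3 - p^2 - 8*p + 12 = (p + 3)*(p^2 - 4*p + 4) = (p - 2)*(p + 3)*(p - 2)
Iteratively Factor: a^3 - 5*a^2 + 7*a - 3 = (a - 3)*(a^2 - 2*a + 1) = (a - 3)*(a - 1)*(a - 1)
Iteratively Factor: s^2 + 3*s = (s)*(s + 3)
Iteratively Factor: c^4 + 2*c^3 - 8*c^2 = (c - 2)*(c^3 + 4*c^2) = c*(c - 2)*(c^2 + 4*c) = c^2*(c - 2)*(c + 4)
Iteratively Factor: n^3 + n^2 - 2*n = (n - 1)*(n^2 + 2*n) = n*(n - 1)*(n + 2)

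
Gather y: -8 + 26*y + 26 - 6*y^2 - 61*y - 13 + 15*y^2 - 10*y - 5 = 9*y^2 - 45*y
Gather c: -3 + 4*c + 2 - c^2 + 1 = -c^2 + 4*c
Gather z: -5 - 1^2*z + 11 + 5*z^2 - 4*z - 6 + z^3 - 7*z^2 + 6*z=z^3 - 2*z^2 + z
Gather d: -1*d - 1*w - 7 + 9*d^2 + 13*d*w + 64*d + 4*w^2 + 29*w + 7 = 9*d^2 + d*(13*w + 63) + 4*w^2 + 28*w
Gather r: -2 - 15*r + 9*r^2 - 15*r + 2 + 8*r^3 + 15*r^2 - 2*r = 8*r^3 + 24*r^2 - 32*r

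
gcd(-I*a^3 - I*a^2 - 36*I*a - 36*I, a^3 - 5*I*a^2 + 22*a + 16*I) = 1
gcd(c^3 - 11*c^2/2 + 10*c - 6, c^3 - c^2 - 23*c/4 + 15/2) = c^2 - 7*c/2 + 3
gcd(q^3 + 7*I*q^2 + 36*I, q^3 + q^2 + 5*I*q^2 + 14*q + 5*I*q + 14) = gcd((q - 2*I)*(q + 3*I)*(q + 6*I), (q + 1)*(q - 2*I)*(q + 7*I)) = q - 2*I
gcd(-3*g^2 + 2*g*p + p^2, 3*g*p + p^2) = 3*g + p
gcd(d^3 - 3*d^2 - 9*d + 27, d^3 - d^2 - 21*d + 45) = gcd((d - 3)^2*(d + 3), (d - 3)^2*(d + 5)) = d^2 - 6*d + 9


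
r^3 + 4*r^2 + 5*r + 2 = (r + 1)^2*(r + 2)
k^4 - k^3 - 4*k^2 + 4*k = k*(k - 2)*(k - 1)*(k + 2)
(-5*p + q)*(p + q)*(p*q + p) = -5*p^3*q - 5*p^3 - 4*p^2*q^2 - 4*p^2*q + p*q^3 + p*q^2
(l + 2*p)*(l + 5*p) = l^2 + 7*l*p + 10*p^2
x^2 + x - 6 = (x - 2)*(x + 3)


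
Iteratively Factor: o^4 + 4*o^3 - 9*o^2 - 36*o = (o + 3)*(o^3 + o^2 - 12*o) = o*(o + 3)*(o^2 + o - 12) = o*(o - 3)*(o + 3)*(o + 4)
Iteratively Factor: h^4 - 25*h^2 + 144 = (h - 3)*(h^3 + 3*h^2 - 16*h - 48) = (h - 3)*(h + 3)*(h^2 - 16) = (h - 3)*(h + 3)*(h + 4)*(h - 4)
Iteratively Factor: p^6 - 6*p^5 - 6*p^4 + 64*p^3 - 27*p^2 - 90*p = (p + 3)*(p^5 - 9*p^4 + 21*p^3 + p^2 - 30*p) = (p - 5)*(p + 3)*(p^4 - 4*p^3 + p^2 + 6*p) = (p - 5)*(p - 2)*(p + 3)*(p^3 - 2*p^2 - 3*p) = (p - 5)*(p - 3)*(p - 2)*(p + 3)*(p^2 + p) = (p - 5)*(p - 3)*(p - 2)*(p + 1)*(p + 3)*(p)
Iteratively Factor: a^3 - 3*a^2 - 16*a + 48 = (a - 4)*(a^2 + a - 12) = (a - 4)*(a + 4)*(a - 3)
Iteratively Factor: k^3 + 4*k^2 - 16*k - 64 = (k + 4)*(k^2 - 16) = (k + 4)^2*(k - 4)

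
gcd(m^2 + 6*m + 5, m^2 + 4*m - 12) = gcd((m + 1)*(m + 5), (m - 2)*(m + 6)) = 1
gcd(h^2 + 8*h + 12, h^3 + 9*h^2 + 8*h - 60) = h + 6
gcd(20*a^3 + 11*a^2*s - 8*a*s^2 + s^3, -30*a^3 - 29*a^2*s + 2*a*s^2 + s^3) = -5*a^2 - 4*a*s + s^2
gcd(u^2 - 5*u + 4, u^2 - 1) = u - 1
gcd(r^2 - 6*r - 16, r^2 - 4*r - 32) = r - 8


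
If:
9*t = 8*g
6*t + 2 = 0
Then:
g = -3/8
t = -1/3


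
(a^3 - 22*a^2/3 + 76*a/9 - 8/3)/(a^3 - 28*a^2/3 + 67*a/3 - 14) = (9*a^2 - 12*a + 4)/(3*(3*a^2 - 10*a + 7))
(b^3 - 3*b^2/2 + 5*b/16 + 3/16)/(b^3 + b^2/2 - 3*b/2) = (2*b^2 - b - 3/8)/(b*(2*b + 3))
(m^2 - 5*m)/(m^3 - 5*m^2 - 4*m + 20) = m/(m^2 - 4)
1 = 1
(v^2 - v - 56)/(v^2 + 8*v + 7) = (v - 8)/(v + 1)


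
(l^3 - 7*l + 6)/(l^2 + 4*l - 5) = (l^2 + l - 6)/(l + 5)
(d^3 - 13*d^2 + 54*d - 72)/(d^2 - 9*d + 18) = d - 4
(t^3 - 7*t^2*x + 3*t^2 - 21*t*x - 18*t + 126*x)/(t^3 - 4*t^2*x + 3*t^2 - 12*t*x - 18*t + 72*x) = (-t + 7*x)/(-t + 4*x)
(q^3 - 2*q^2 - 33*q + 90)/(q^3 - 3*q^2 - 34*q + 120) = (q - 3)/(q - 4)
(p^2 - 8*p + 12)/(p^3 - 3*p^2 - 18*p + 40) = (p - 6)/(p^2 - p - 20)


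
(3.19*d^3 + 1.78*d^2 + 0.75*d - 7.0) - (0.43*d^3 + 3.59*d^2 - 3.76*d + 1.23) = 2.76*d^3 - 1.81*d^2 + 4.51*d - 8.23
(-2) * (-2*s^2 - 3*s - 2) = 4*s^2 + 6*s + 4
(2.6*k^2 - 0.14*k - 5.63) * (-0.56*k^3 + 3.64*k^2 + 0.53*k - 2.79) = -1.456*k^5 + 9.5424*k^4 + 4.0212*k^3 - 27.8214*k^2 - 2.5933*k + 15.7077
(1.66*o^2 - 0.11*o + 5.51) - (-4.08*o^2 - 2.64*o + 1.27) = 5.74*o^2 + 2.53*o + 4.24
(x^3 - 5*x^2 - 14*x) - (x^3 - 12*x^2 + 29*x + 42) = 7*x^2 - 43*x - 42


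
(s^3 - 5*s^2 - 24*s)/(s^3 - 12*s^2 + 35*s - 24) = s*(s + 3)/(s^2 - 4*s + 3)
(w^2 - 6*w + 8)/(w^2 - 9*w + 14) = (w - 4)/(w - 7)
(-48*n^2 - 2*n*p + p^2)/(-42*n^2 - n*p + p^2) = (-8*n + p)/(-7*n + p)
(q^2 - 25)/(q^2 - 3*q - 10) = (q + 5)/(q + 2)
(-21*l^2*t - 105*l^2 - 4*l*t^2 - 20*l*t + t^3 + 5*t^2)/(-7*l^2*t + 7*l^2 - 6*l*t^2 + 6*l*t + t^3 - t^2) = (3*l*t + 15*l + t^2 + 5*t)/(l*t - l + t^2 - t)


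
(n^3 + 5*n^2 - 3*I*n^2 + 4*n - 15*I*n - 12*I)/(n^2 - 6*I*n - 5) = (n^3 + n^2*(5 - 3*I) + n*(4 - 15*I) - 12*I)/(n^2 - 6*I*n - 5)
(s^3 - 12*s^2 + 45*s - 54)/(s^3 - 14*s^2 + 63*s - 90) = (s - 3)/(s - 5)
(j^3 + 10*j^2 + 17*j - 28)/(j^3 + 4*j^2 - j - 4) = (j + 7)/(j + 1)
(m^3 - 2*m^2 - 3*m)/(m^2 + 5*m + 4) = m*(m - 3)/(m + 4)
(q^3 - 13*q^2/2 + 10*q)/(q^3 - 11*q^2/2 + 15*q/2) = (q - 4)/(q - 3)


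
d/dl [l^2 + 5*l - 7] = 2*l + 5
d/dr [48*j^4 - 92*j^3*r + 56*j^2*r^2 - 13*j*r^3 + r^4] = -92*j^3 + 112*j^2*r - 39*j*r^2 + 4*r^3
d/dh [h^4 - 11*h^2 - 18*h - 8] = 4*h^3 - 22*h - 18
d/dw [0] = 0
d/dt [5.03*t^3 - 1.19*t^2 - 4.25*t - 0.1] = 15.09*t^2 - 2.38*t - 4.25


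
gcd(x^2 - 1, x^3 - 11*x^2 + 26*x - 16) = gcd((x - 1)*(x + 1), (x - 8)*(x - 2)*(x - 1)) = x - 1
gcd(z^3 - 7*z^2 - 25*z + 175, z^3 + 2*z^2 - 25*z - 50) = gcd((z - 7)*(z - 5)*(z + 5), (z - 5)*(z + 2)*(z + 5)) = z^2 - 25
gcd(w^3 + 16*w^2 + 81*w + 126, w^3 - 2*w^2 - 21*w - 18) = w + 3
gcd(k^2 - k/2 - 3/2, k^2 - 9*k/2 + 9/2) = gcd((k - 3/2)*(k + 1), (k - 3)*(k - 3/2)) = k - 3/2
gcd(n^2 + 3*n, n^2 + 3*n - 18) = 1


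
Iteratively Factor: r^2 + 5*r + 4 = (r + 1)*(r + 4)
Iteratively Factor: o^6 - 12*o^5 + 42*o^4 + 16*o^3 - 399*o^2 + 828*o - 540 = (o - 2)*(o^5 - 10*o^4 + 22*o^3 + 60*o^2 - 279*o + 270) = (o - 3)*(o - 2)*(o^4 - 7*o^3 + o^2 + 63*o - 90) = (o - 3)*(o - 2)*(o + 3)*(o^3 - 10*o^2 + 31*o - 30) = (o - 3)*(o - 2)^2*(o + 3)*(o^2 - 8*o + 15) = (o - 3)^2*(o - 2)^2*(o + 3)*(o - 5)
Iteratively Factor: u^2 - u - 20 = (u - 5)*(u + 4)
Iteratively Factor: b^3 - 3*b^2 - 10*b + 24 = (b - 2)*(b^2 - b - 12) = (b - 4)*(b - 2)*(b + 3)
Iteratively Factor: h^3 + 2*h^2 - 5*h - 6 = (h + 3)*(h^2 - h - 2) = (h + 1)*(h + 3)*(h - 2)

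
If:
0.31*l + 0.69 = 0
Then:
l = -2.23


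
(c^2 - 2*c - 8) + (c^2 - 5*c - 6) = 2*c^2 - 7*c - 14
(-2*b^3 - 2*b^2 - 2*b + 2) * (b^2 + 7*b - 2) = -2*b^5 - 16*b^4 - 12*b^3 - 8*b^2 + 18*b - 4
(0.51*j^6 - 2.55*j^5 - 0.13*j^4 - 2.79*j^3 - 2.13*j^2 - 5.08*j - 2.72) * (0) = 0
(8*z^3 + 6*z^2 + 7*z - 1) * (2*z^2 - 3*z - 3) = 16*z^5 - 12*z^4 - 28*z^3 - 41*z^2 - 18*z + 3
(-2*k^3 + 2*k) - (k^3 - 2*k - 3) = -3*k^3 + 4*k + 3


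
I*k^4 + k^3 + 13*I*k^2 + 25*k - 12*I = (k - 3*I)*(k - I)*(k + 4*I)*(I*k + 1)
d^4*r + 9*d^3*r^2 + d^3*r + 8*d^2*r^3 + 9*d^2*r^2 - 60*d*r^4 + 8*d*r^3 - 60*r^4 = (d - 2*r)*(d + 5*r)*(d + 6*r)*(d*r + r)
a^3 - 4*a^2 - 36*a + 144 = (a - 6)*(a - 4)*(a + 6)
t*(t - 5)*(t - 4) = t^3 - 9*t^2 + 20*t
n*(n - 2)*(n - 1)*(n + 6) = n^4 + 3*n^3 - 16*n^2 + 12*n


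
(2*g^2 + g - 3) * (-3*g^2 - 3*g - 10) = -6*g^4 - 9*g^3 - 14*g^2 - g + 30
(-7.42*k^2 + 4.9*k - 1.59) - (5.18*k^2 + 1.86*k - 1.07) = -12.6*k^2 + 3.04*k - 0.52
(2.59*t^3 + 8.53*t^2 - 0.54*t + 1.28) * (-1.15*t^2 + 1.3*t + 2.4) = -2.9785*t^5 - 6.4425*t^4 + 17.926*t^3 + 18.298*t^2 + 0.368*t + 3.072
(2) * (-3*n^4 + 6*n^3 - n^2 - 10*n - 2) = -6*n^4 + 12*n^3 - 2*n^2 - 20*n - 4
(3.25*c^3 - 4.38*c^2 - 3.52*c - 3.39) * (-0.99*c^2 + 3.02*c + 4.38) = -3.2175*c^5 + 14.1512*c^4 + 4.4922*c^3 - 26.4587*c^2 - 25.6554*c - 14.8482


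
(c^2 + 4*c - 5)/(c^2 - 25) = (c - 1)/(c - 5)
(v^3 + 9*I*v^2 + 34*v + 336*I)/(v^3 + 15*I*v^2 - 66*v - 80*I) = (v^2 + I*v + 42)/(v^2 + 7*I*v - 10)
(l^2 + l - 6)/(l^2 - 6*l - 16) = (-l^2 - l + 6)/(-l^2 + 6*l + 16)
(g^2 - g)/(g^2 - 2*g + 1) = g/(g - 1)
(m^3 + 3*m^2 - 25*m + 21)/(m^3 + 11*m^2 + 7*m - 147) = (m - 1)/(m + 7)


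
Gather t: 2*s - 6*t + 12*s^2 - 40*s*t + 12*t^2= 12*s^2 + 2*s + 12*t^2 + t*(-40*s - 6)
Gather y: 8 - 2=6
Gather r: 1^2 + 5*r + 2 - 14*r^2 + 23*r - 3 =-14*r^2 + 28*r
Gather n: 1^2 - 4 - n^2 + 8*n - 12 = -n^2 + 8*n - 15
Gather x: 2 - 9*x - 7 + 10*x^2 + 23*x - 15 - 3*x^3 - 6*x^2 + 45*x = -3*x^3 + 4*x^2 + 59*x - 20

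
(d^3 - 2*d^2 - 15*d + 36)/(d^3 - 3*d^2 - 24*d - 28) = (-d^3 + 2*d^2 + 15*d - 36)/(-d^3 + 3*d^2 + 24*d + 28)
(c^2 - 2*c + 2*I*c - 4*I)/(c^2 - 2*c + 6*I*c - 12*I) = (c + 2*I)/(c + 6*I)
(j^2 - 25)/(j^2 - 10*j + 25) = (j + 5)/(j - 5)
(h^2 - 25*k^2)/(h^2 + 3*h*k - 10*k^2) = (h - 5*k)/(h - 2*k)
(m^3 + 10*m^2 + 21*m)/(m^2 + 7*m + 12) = m*(m + 7)/(m + 4)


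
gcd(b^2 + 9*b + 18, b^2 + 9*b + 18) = b^2 + 9*b + 18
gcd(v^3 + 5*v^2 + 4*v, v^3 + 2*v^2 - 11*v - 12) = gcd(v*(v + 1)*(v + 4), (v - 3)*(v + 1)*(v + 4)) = v^2 + 5*v + 4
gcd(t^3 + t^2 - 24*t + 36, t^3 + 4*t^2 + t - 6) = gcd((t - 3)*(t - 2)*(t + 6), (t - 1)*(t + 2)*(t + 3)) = 1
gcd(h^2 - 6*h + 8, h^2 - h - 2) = h - 2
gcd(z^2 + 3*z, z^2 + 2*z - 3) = z + 3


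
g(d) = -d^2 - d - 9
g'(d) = -2*d - 1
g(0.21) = -9.25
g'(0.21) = -1.42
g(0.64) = -10.05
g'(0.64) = -2.28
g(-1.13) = -9.15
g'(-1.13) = 1.26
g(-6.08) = -39.89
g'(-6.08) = 11.16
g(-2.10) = -11.31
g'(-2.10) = 3.20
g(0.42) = -9.60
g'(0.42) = -1.84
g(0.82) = -10.49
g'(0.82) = -2.64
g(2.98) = -20.86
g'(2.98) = -6.96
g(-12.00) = -141.00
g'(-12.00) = 23.00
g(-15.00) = -219.00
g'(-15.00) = 29.00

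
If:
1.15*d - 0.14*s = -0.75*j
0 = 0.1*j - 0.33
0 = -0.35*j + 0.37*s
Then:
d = -1.77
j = 3.30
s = 3.12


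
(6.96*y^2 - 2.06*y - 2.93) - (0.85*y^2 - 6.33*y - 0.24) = 6.11*y^2 + 4.27*y - 2.69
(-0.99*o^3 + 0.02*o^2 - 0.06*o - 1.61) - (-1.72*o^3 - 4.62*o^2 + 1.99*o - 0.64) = 0.73*o^3 + 4.64*o^2 - 2.05*o - 0.97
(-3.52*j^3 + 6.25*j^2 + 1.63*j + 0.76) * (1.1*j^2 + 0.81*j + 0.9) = -3.872*j^5 + 4.0238*j^4 + 3.6875*j^3 + 7.7813*j^2 + 2.0826*j + 0.684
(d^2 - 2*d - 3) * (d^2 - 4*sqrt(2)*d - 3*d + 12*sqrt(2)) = d^4 - 4*sqrt(2)*d^3 - 5*d^3 + 3*d^2 + 20*sqrt(2)*d^2 - 12*sqrt(2)*d + 9*d - 36*sqrt(2)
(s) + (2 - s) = 2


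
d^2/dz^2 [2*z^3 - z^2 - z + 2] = 12*z - 2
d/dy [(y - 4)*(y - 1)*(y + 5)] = 3*y^2 - 21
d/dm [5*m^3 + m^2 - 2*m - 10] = 15*m^2 + 2*m - 2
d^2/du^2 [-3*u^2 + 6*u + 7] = -6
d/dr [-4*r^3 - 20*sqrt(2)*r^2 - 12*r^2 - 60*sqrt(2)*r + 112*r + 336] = -12*r^2 - 40*sqrt(2)*r - 24*r - 60*sqrt(2) + 112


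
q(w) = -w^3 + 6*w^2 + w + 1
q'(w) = -3*w^2 + 12*w + 1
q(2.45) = 24.76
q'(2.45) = 12.39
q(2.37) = 23.76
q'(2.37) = 12.59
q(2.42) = 24.39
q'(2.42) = 12.47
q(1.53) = 12.99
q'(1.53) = 12.34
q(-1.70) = 21.55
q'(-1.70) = -28.07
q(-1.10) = 8.49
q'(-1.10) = -15.83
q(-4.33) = 190.35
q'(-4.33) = -107.21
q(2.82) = 29.11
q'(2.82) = 10.98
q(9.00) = -233.00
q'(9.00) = -134.00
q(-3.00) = 79.00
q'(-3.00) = -62.00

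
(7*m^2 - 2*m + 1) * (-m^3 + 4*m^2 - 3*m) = -7*m^5 + 30*m^4 - 30*m^3 + 10*m^2 - 3*m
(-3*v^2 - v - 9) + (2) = -3*v^2 - v - 7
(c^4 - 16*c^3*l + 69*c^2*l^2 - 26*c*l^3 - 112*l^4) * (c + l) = c^5 - 15*c^4*l + 53*c^3*l^2 + 43*c^2*l^3 - 138*c*l^4 - 112*l^5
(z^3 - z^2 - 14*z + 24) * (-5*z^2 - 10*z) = -5*z^5 - 5*z^4 + 80*z^3 + 20*z^2 - 240*z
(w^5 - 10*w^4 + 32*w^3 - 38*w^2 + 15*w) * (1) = w^5 - 10*w^4 + 32*w^3 - 38*w^2 + 15*w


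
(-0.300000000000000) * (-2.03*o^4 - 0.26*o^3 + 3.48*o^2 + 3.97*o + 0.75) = 0.609*o^4 + 0.078*o^3 - 1.044*o^2 - 1.191*o - 0.225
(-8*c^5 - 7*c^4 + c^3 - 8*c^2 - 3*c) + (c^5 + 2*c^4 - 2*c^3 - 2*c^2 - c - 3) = -7*c^5 - 5*c^4 - c^3 - 10*c^2 - 4*c - 3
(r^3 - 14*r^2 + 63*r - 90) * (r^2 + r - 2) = r^5 - 13*r^4 + 47*r^3 + r^2 - 216*r + 180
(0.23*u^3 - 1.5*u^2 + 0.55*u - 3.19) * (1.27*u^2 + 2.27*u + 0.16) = 0.2921*u^5 - 1.3829*u^4 - 2.6697*u^3 - 3.0428*u^2 - 7.1533*u - 0.5104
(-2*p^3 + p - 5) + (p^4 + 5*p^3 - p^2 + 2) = p^4 + 3*p^3 - p^2 + p - 3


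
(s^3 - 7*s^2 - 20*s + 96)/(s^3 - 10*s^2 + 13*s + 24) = (s + 4)/(s + 1)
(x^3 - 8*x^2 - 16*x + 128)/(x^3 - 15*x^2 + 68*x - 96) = (x + 4)/(x - 3)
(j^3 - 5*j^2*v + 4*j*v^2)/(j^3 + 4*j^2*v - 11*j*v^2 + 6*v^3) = j*(-j + 4*v)/(-j^2 - 5*j*v + 6*v^2)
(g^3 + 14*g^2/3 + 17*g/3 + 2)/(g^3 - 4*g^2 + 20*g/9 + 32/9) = 3*(g^2 + 4*g + 3)/(3*g^2 - 14*g + 16)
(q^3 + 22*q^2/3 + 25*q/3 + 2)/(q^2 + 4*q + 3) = (q^2 + 19*q/3 + 2)/(q + 3)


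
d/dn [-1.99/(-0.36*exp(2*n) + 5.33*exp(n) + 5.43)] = (10.6067 - 1.4328*exp(n))*exp(n)/(-0.36*exp(2*n) + 5.33*exp(n) + 5.43)^2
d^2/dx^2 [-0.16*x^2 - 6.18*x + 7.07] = -0.320000000000000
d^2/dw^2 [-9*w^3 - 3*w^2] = -54*w - 6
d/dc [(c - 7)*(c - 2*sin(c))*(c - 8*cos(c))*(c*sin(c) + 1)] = (7 - c)*(c - 8*cos(c))*(c*sin(c) + 1)*(2*cos(c) - 1) + (c - 7)*(c - 2*sin(c))*(c - 8*cos(c))*(c*cos(c) + sin(c)) + (c - 7)*(c - 2*sin(c))*(c*sin(c) + 1)*(8*sin(c) + 1) + (c - 2*sin(c))*(c - 8*cos(c))*(c*sin(c) + 1)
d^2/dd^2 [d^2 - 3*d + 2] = 2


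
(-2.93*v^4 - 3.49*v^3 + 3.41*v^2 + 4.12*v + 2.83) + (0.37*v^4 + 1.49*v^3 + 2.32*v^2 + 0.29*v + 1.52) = -2.56*v^4 - 2.0*v^3 + 5.73*v^2 + 4.41*v + 4.35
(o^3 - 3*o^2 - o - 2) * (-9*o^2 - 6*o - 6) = -9*o^5 + 21*o^4 + 21*o^3 + 42*o^2 + 18*o + 12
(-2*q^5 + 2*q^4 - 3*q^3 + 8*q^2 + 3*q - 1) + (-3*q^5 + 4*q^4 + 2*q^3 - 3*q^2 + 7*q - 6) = -5*q^5 + 6*q^4 - q^3 + 5*q^2 + 10*q - 7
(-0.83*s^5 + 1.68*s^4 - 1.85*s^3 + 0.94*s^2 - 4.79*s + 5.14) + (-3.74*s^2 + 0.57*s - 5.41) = -0.83*s^5 + 1.68*s^4 - 1.85*s^3 - 2.8*s^2 - 4.22*s - 0.27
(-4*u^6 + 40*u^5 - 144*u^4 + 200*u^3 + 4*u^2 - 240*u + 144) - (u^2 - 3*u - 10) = -4*u^6 + 40*u^5 - 144*u^4 + 200*u^3 + 3*u^2 - 237*u + 154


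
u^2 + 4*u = u*(u + 4)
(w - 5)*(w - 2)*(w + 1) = w^3 - 6*w^2 + 3*w + 10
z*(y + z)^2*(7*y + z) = 7*y^3*z + 15*y^2*z^2 + 9*y*z^3 + z^4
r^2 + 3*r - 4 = (r - 1)*(r + 4)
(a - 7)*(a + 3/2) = a^2 - 11*a/2 - 21/2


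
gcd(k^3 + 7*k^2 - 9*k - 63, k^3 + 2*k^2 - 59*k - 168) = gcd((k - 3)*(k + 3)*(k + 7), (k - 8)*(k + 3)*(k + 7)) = k^2 + 10*k + 21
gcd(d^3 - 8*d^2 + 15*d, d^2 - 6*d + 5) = d - 5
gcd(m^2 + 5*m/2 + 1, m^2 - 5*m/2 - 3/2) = m + 1/2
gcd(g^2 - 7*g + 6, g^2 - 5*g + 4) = g - 1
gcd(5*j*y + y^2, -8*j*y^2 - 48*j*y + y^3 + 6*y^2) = y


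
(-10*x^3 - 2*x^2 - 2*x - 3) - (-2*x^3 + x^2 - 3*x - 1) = -8*x^3 - 3*x^2 + x - 2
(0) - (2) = -2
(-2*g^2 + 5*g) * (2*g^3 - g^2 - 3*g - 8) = -4*g^5 + 12*g^4 + g^3 + g^2 - 40*g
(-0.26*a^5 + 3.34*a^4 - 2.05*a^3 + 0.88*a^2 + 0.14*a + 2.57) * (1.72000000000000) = -0.4472*a^5 + 5.7448*a^4 - 3.526*a^3 + 1.5136*a^2 + 0.2408*a + 4.4204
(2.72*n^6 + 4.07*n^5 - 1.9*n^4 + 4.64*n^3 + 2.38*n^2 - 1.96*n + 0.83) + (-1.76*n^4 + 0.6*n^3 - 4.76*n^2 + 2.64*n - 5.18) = 2.72*n^6 + 4.07*n^5 - 3.66*n^4 + 5.24*n^3 - 2.38*n^2 + 0.68*n - 4.35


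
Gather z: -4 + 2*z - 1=2*z - 5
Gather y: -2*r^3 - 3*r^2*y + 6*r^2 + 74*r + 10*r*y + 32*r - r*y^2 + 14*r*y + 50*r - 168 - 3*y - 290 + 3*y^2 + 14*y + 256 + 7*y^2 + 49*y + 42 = -2*r^3 + 6*r^2 + 156*r + y^2*(10 - r) + y*(-3*r^2 + 24*r + 60) - 160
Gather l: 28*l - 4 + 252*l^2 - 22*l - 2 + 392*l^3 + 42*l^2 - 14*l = 392*l^3 + 294*l^2 - 8*l - 6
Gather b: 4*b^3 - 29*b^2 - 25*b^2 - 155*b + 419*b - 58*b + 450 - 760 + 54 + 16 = 4*b^3 - 54*b^2 + 206*b - 240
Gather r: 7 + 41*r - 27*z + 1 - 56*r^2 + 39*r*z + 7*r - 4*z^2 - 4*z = -56*r^2 + r*(39*z + 48) - 4*z^2 - 31*z + 8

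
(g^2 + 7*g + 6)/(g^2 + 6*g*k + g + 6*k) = (g + 6)/(g + 6*k)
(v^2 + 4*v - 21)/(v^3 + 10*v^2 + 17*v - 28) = (v - 3)/(v^2 + 3*v - 4)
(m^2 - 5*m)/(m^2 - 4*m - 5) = m/(m + 1)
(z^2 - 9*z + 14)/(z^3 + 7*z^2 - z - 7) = (z^2 - 9*z + 14)/(z^3 + 7*z^2 - z - 7)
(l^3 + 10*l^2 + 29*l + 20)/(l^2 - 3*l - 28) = (l^2 + 6*l + 5)/(l - 7)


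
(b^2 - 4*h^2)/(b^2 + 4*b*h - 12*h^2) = (b + 2*h)/(b + 6*h)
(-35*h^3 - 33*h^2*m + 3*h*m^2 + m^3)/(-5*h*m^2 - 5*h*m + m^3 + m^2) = (7*h^2 + 8*h*m + m^2)/(m*(m + 1))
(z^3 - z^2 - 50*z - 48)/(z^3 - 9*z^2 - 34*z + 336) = (z + 1)/(z - 7)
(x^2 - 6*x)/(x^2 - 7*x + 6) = x/(x - 1)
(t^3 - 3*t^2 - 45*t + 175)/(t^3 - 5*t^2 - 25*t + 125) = (t + 7)/(t + 5)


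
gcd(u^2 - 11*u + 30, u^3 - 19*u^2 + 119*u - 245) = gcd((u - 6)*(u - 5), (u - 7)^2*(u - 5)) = u - 5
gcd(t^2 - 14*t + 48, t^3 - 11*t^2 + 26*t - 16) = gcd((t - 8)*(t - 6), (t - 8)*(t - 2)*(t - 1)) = t - 8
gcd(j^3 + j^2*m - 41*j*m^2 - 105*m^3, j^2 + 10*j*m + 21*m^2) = j + 3*m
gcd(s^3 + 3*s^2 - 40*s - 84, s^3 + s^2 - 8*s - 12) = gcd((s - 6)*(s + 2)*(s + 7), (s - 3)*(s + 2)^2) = s + 2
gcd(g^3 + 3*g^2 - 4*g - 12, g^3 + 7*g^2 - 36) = g^2 + g - 6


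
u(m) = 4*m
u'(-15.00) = 4.00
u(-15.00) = -60.00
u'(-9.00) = 4.00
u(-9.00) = -36.00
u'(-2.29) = 4.00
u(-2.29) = -9.16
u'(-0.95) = 4.00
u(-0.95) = -3.80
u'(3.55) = 4.00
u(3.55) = 14.20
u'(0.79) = 4.00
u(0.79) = 3.16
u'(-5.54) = 4.00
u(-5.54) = -22.16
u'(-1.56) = 4.00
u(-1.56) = -6.24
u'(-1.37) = 4.00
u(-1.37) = -5.48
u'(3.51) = 4.00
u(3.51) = 14.04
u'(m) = 4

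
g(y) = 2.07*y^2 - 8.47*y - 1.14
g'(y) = 4.14*y - 8.47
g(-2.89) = 40.63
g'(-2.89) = -20.43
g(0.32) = -3.64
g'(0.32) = -7.15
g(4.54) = 3.07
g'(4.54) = 10.33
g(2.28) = -9.69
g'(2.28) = 0.97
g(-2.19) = 27.34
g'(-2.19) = -17.54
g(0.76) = -6.38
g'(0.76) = -5.32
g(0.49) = -4.79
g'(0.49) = -6.44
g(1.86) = -9.73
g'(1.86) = -0.77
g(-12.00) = 398.58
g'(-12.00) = -58.15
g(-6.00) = 124.20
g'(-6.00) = -33.31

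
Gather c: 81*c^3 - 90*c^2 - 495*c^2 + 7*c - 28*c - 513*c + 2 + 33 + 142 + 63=81*c^3 - 585*c^2 - 534*c + 240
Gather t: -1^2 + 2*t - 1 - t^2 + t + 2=-t^2 + 3*t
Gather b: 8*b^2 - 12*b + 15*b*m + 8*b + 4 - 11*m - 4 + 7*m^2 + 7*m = 8*b^2 + b*(15*m - 4) + 7*m^2 - 4*m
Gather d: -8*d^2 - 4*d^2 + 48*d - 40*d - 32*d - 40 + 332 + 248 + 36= -12*d^2 - 24*d + 576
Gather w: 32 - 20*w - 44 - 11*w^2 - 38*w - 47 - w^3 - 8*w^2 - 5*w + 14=-w^3 - 19*w^2 - 63*w - 45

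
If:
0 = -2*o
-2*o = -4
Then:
No Solution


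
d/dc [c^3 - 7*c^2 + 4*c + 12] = 3*c^2 - 14*c + 4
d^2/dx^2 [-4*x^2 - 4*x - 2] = -8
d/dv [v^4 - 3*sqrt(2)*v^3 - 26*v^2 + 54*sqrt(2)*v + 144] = 4*v^3 - 9*sqrt(2)*v^2 - 52*v + 54*sqrt(2)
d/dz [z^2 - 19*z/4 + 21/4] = 2*z - 19/4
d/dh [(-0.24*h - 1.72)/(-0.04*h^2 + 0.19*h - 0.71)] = (-0.0096*h^2 - 0.1376*h + 0.4972)/(0.0016*h^4 - 0.0152*h^3 + 0.0929*h^2 - 0.2698*h + 0.5041)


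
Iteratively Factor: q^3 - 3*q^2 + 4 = (q - 2)*(q^2 - q - 2) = (q - 2)^2*(q + 1)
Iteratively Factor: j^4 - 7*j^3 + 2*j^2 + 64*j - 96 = (j - 4)*(j^3 - 3*j^2 - 10*j + 24) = (j - 4)^2*(j^2 + j - 6) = (j - 4)^2*(j + 3)*(j - 2)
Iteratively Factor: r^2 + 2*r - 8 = (r + 4)*(r - 2)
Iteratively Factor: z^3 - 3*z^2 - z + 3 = (z - 1)*(z^2 - 2*z - 3) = (z - 1)*(z + 1)*(z - 3)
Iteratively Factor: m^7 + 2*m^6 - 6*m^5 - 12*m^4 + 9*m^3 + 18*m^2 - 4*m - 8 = (m + 1)*(m^6 + m^5 - 7*m^4 - 5*m^3 + 14*m^2 + 4*m - 8) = (m - 1)*(m + 1)*(m^5 + 2*m^4 - 5*m^3 - 10*m^2 + 4*m + 8) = (m - 1)*(m + 1)^2*(m^4 + m^3 - 6*m^2 - 4*m + 8) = (m - 2)*(m - 1)*(m + 1)^2*(m^3 + 3*m^2 - 4) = (m - 2)*(m - 1)*(m + 1)^2*(m + 2)*(m^2 + m - 2) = (m - 2)*(m - 1)*(m + 1)^2*(m + 2)^2*(m - 1)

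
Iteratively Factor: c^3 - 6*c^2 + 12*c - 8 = (c - 2)*(c^2 - 4*c + 4) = (c - 2)^2*(c - 2)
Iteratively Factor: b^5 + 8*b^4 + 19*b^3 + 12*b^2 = (b + 4)*(b^4 + 4*b^3 + 3*b^2) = (b + 1)*(b + 4)*(b^3 + 3*b^2) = (b + 1)*(b + 3)*(b + 4)*(b^2) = b*(b + 1)*(b + 3)*(b + 4)*(b)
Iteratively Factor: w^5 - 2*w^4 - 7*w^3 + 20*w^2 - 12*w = (w - 1)*(w^4 - w^3 - 8*w^2 + 12*w) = (w - 2)*(w - 1)*(w^3 + w^2 - 6*w) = (w - 2)*(w - 1)*(w + 3)*(w^2 - 2*w) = (w - 2)^2*(w - 1)*(w + 3)*(w)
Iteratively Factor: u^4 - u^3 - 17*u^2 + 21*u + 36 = (u + 1)*(u^3 - 2*u^2 - 15*u + 36) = (u - 3)*(u + 1)*(u^2 + u - 12) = (u - 3)*(u + 1)*(u + 4)*(u - 3)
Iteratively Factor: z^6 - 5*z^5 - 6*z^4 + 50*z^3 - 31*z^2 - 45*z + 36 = (z + 3)*(z^5 - 8*z^4 + 18*z^3 - 4*z^2 - 19*z + 12) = (z - 4)*(z + 3)*(z^4 - 4*z^3 + 2*z^2 + 4*z - 3) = (z - 4)*(z + 1)*(z + 3)*(z^3 - 5*z^2 + 7*z - 3) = (z - 4)*(z - 3)*(z + 1)*(z + 3)*(z^2 - 2*z + 1) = (z - 4)*(z - 3)*(z - 1)*(z + 1)*(z + 3)*(z - 1)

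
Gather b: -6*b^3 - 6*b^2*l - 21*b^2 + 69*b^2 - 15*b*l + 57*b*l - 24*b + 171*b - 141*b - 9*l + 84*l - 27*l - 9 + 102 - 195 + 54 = -6*b^3 + b^2*(48 - 6*l) + b*(42*l + 6) + 48*l - 48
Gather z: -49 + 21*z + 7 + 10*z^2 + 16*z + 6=10*z^2 + 37*z - 36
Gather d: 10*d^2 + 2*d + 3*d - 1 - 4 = 10*d^2 + 5*d - 5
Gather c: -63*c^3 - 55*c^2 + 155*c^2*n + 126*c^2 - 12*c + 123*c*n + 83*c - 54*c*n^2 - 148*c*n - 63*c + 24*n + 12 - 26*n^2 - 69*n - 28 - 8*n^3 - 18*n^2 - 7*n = -63*c^3 + c^2*(155*n + 71) + c*(-54*n^2 - 25*n + 8) - 8*n^3 - 44*n^2 - 52*n - 16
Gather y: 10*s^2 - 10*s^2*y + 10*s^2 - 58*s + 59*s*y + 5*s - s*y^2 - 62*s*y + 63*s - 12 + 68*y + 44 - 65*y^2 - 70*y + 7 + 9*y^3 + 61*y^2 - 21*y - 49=20*s^2 + 10*s + 9*y^3 + y^2*(-s - 4) + y*(-10*s^2 - 3*s - 23) - 10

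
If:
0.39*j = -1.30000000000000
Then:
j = -3.33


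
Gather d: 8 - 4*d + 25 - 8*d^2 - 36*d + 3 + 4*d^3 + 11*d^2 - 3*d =4*d^3 + 3*d^2 - 43*d + 36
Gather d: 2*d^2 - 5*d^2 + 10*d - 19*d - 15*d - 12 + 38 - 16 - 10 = -3*d^2 - 24*d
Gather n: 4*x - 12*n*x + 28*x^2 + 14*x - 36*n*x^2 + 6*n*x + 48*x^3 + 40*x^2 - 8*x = n*(-36*x^2 - 6*x) + 48*x^3 + 68*x^2 + 10*x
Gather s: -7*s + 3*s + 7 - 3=4 - 4*s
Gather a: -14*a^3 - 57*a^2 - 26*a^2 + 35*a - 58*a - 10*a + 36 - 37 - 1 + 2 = -14*a^3 - 83*a^2 - 33*a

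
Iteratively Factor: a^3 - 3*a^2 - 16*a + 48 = (a + 4)*(a^2 - 7*a + 12) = (a - 3)*(a + 4)*(a - 4)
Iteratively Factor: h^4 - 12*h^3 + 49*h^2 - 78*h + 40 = (h - 2)*(h^3 - 10*h^2 + 29*h - 20) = (h - 4)*(h - 2)*(h^2 - 6*h + 5) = (h - 5)*(h - 4)*(h - 2)*(h - 1)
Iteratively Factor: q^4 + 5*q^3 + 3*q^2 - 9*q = (q - 1)*(q^3 + 6*q^2 + 9*q) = q*(q - 1)*(q^2 + 6*q + 9) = q*(q - 1)*(q + 3)*(q + 3)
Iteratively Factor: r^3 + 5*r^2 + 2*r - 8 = (r - 1)*(r^2 + 6*r + 8) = (r - 1)*(r + 2)*(r + 4)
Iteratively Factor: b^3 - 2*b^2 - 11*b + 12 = (b + 3)*(b^2 - 5*b + 4) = (b - 1)*(b + 3)*(b - 4)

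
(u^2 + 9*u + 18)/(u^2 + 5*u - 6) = (u + 3)/(u - 1)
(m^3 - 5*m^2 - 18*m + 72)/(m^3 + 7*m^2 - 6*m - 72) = (m - 6)/(m + 6)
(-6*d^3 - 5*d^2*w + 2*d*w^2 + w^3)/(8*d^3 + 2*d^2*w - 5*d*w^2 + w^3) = (3*d + w)/(-4*d + w)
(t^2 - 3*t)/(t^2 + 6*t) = (t - 3)/(t + 6)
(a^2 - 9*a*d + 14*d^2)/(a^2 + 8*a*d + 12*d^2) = (a^2 - 9*a*d + 14*d^2)/(a^2 + 8*a*d + 12*d^2)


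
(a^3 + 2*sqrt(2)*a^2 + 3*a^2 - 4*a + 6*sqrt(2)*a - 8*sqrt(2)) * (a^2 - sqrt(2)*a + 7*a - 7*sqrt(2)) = a^5 + sqrt(2)*a^4 + 10*a^4 + 13*a^3 + 10*sqrt(2)*a^3 - 68*a^2 + 17*sqrt(2)*a^2 - 68*a - 28*sqrt(2)*a + 112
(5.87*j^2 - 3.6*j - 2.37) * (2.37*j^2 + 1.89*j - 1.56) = 13.9119*j^4 + 2.5623*j^3 - 21.5781*j^2 + 1.1367*j + 3.6972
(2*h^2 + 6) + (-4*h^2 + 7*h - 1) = -2*h^2 + 7*h + 5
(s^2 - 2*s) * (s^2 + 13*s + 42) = s^4 + 11*s^3 + 16*s^2 - 84*s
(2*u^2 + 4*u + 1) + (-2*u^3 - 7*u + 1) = -2*u^3 + 2*u^2 - 3*u + 2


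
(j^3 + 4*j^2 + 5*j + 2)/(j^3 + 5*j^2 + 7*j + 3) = (j + 2)/(j + 3)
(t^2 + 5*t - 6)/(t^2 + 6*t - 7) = (t + 6)/(t + 7)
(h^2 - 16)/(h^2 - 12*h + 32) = (h + 4)/(h - 8)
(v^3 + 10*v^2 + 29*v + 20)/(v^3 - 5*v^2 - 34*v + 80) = (v^2 + 5*v + 4)/(v^2 - 10*v + 16)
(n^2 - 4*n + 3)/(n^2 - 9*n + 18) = (n - 1)/(n - 6)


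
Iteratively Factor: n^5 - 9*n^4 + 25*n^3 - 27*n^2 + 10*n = (n - 1)*(n^4 - 8*n^3 + 17*n^2 - 10*n) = (n - 2)*(n - 1)*(n^3 - 6*n^2 + 5*n) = n*(n - 2)*(n - 1)*(n^2 - 6*n + 5) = n*(n - 5)*(n - 2)*(n - 1)*(n - 1)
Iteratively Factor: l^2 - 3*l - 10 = (l - 5)*(l + 2)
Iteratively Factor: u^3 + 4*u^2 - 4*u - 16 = (u + 2)*(u^2 + 2*u - 8) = (u - 2)*(u + 2)*(u + 4)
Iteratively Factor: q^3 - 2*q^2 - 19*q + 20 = (q - 1)*(q^2 - q - 20) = (q - 5)*(q - 1)*(q + 4)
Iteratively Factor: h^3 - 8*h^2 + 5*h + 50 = (h - 5)*(h^2 - 3*h - 10) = (h - 5)*(h + 2)*(h - 5)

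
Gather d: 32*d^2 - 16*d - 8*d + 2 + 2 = 32*d^2 - 24*d + 4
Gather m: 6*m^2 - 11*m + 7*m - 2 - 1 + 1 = 6*m^2 - 4*m - 2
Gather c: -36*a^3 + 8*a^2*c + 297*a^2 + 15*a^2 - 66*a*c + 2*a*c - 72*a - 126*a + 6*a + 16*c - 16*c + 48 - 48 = -36*a^3 + 312*a^2 - 192*a + c*(8*a^2 - 64*a)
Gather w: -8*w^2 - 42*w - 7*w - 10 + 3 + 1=-8*w^2 - 49*w - 6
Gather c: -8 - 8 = -16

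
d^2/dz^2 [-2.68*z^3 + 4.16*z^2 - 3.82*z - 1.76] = 8.32 - 16.08*z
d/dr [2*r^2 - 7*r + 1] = 4*r - 7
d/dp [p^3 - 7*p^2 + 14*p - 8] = 3*p^2 - 14*p + 14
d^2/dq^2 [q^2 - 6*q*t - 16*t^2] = 2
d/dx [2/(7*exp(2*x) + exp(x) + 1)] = (-28*exp(x) - 2)*exp(x)/(7*exp(2*x) + exp(x) + 1)^2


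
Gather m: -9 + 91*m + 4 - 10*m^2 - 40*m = -10*m^2 + 51*m - 5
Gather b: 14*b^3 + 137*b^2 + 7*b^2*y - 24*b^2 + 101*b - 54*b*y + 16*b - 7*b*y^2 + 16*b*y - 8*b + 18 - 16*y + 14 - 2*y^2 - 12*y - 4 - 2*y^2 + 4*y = 14*b^3 + b^2*(7*y + 113) + b*(-7*y^2 - 38*y + 109) - 4*y^2 - 24*y + 28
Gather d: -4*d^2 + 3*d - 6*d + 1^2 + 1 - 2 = -4*d^2 - 3*d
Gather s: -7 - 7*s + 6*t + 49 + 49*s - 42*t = 42*s - 36*t + 42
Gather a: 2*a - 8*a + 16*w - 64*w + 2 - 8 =-6*a - 48*w - 6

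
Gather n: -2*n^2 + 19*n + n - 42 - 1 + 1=-2*n^2 + 20*n - 42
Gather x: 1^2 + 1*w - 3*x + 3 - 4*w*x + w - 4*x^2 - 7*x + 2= 2*w - 4*x^2 + x*(-4*w - 10) + 6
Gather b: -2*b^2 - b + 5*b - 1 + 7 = -2*b^2 + 4*b + 6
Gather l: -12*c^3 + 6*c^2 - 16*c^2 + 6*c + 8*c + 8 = -12*c^3 - 10*c^2 + 14*c + 8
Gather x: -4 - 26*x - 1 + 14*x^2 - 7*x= 14*x^2 - 33*x - 5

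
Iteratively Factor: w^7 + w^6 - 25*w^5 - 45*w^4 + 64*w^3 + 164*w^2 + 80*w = (w + 1)*(w^6 - 25*w^4 - 20*w^3 + 84*w^2 + 80*w) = (w - 5)*(w + 1)*(w^5 + 5*w^4 - 20*w^2 - 16*w) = (w - 5)*(w + 1)^2*(w^4 + 4*w^3 - 4*w^2 - 16*w) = w*(w - 5)*(w + 1)^2*(w^3 + 4*w^2 - 4*w - 16) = w*(w - 5)*(w - 2)*(w + 1)^2*(w^2 + 6*w + 8) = w*(w - 5)*(w - 2)*(w + 1)^2*(w + 2)*(w + 4)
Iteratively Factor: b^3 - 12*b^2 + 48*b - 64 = (b - 4)*(b^2 - 8*b + 16) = (b - 4)^2*(b - 4)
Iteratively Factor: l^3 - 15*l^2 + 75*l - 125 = (l - 5)*(l^2 - 10*l + 25) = (l - 5)^2*(l - 5)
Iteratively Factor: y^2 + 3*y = (y + 3)*(y)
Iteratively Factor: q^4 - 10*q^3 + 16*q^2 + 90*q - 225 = (q - 5)*(q^3 - 5*q^2 - 9*q + 45) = (q - 5)*(q - 3)*(q^2 - 2*q - 15) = (q - 5)^2*(q - 3)*(q + 3)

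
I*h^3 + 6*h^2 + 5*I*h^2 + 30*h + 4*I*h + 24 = (h + 4)*(h - 6*I)*(I*h + I)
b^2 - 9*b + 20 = (b - 5)*(b - 4)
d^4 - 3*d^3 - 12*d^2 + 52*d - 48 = (d - 3)*(d - 2)^2*(d + 4)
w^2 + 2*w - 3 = (w - 1)*(w + 3)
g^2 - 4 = (g - 2)*(g + 2)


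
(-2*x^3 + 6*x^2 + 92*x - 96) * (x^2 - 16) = -2*x^5 + 6*x^4 + 124*x^3 - 192*x^2 - 1472*x + 1536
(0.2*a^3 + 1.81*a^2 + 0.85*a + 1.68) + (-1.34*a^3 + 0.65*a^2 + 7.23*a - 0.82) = -1.14*a^3 + 2.46*a^2 + 8.08*a + 0.86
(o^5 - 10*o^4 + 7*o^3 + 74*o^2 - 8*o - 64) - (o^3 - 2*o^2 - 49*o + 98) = o^5 - 10*o^4 + 6*o^3 + 76*o^2 + 41*o - 162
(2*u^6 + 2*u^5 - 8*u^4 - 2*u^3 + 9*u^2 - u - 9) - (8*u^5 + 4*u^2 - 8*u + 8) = 2*u^6 - 6*u^5 - 8*u^4 - 2*u^3 + 5*u^2 + 7*u - 17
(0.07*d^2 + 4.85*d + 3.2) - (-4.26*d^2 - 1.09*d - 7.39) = 4.33*d^2 + 5.94*d + 10.59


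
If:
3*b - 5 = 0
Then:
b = 5/3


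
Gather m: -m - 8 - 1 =-m - 9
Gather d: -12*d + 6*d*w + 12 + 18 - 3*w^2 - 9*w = d*(6*w - 12) - 3*w^2 - 9*w + 30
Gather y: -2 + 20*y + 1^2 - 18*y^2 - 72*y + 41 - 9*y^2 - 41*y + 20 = -27*y^2 - 93*y + 60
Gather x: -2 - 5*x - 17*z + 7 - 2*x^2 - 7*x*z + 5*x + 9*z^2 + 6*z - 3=-2*x^2 - 7*x*z + 9*z^2 - 11*z + 2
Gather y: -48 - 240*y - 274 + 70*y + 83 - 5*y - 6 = -175*y - 245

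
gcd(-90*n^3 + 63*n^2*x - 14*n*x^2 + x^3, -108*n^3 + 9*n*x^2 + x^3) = -3*n + x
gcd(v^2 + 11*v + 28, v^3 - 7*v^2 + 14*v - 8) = 1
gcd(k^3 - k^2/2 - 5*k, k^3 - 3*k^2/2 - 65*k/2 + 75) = k - 5/2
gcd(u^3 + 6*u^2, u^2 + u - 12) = 1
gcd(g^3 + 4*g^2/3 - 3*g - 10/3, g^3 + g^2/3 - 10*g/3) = g^2 + g/3 - 10/3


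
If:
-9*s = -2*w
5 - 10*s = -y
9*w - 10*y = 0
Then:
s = 100/119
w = 450/119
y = 405/119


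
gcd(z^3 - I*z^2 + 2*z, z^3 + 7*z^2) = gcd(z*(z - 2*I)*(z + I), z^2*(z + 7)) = z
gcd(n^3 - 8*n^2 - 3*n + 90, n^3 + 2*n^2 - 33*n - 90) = n^2 - 3*n - 18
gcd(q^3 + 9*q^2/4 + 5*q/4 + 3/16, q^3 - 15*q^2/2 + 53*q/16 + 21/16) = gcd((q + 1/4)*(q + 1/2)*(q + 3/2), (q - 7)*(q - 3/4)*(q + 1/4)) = q + 1/4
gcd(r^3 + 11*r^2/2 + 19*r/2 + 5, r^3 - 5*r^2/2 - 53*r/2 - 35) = r^2 + 9*r/2 + 5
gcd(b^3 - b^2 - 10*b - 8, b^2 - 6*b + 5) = 1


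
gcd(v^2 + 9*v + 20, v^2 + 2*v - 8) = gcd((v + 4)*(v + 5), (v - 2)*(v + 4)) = v + 4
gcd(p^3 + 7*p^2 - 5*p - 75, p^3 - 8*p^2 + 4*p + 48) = 1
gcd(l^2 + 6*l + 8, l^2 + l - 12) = l + 4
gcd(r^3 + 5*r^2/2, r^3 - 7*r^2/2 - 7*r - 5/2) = 1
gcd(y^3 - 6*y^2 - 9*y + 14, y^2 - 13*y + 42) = y - 7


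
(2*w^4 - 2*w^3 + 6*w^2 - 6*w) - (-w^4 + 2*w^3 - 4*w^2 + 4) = 3*w^4 - 4*w^3 + 10*w^2 - 6*w - 4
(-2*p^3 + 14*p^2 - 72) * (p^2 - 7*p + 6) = -2*p^5 + 28*p^4 - 110*p^3 + 12*p^2 + 504*p - 432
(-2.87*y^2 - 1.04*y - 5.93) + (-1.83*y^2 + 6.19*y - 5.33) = -4.7*y^2 + 5.15*y - 11.26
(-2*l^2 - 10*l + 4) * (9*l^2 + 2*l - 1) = -18*l^4 - 94*l^3 + 18*l^2 + 18*l - 4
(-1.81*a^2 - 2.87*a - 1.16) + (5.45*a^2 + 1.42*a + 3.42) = 3.64*a^2 - 1.45*a + 2.26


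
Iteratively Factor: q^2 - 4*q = (q)*(q - 4)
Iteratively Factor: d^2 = (d)*(d)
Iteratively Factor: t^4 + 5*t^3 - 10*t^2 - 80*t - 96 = (t - 4)*(t^3 + 9*t^2 + 26*t + 24) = (t - 4)*(t + 3)*(t^2 + 6*t + 8) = (t - 4)*(t + 2)*(t + 3)*(t + 4)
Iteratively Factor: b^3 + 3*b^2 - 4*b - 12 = (b + 2)*(b^2 + b - 6) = (b + 2)*(b + 3)*(b - 2)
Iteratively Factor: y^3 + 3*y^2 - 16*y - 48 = (y - 4)*(y^2 + 7*y + 12) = (y - 4)*(y + 4)*(y + 3)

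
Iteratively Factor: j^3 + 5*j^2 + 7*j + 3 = (j + 1)*(j^2 + 4*j + 3) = (j + 1)*(j + 3)*(j + 1)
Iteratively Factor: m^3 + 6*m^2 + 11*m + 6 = (m + 1)*(m^2 + 5*m + 6) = (m + 1)*(m + 2)*(m + 3)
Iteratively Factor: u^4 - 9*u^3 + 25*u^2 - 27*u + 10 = (u - 5)*(u^3 - 4*u^2 + 5*u - 2) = (u - 5)*(u - 1)*(u^2 - 3*u + 2) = (u - 5)*(u - 2)*(u - 1)*(u - 1)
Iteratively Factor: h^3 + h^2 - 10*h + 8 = (h - 1)*(h^2 + 2*h - 8) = (h - 2)*(h - 1)*(h + 4)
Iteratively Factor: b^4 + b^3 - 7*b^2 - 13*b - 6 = (b + 1)*(b^3 - 7*b - 6) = (b + 1)^2*(b^2 - b - 6) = (b - 3)*(b + 1)^2*(b + 2)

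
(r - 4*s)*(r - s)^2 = r^3 - 6*r^2*s + 9*r*s^2 - 4*s^3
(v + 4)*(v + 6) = v^2 + 10*v + 24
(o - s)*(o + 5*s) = o^2 + 4*o*s - 5*s^2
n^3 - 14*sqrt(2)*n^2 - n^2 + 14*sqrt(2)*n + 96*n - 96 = (n - 1)*(n - 8*sqrt(2))*(n - 6*sqrt(2))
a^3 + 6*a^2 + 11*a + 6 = (a + 1)*(a + 2)*(a + 3)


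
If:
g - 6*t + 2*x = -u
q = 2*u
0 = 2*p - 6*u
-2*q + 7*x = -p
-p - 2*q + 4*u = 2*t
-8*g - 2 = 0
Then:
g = -1/4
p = 7/96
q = 7/144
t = -7/192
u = 7/288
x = 1/288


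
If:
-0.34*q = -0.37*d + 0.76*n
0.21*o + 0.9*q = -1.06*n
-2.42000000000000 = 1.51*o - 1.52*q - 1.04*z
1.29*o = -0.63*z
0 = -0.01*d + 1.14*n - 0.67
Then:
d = 0.76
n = 0.59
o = -0.87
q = -0.50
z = 1.79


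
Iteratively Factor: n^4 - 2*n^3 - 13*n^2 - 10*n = (n + 1)*(n^3 - 3*n^2 - 10*n) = (n - 5)*(n + 1)*(n^2 + 2*n) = n*(n - 5)*(n + 1)*(n + 2)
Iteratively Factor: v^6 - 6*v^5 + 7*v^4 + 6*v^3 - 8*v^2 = (v)*(v^5 - 6*v^4 + 7*v^3 + 6*v^2 - 8*v) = v*(v + 1)*(v^4 - 7*v^3 + 14*v^2 - 8*v) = v*(v - 1)*(v + 1)*(v^3 - 6*v^2 + 8*v) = v*(v - 4)*(v - 1)*(v + 1)*(v^2 - 2*v) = v^2*(v - 4)*(v - 1)*(v + 1)*(v - 2)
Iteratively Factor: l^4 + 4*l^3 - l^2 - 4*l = (l - 1)*(l^3 + 5*l^2 + 4*l) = (l - 1)*(l + 4)*(l^2 + l) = (l - 1)*(l + 1)*(l + 4)*(l)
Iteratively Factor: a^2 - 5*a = (a)*(a - 5)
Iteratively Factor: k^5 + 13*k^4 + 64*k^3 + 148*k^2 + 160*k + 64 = (k + 2)*(k^4 + 11*k^3 + 42*k^2 + 64*k + 32) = (k + 2)^2*(k^3 + 9*k^2 + 24*k + 16) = (k + 1)*(k + 2)^2*(k^2 + 8*k + 16) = (k + 1)*(k + 2)^2*(k + 4)*(k + 4)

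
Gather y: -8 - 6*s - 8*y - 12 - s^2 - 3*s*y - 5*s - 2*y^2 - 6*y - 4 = -s^2 - 11*s - 2*y^2 + y*(-3*s - 14) - 24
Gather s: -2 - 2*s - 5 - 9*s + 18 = 11 - 11*s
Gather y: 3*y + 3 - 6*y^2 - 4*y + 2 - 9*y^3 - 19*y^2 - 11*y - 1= -9*y^3 - 25*y^2 - 12*y + 4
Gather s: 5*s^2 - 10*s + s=5*s^2 - 9*s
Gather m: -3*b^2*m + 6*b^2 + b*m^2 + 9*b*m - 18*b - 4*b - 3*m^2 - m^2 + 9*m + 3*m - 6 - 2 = 6*b^2 - 22*b + m^2*(b - 4) + m*(-3*b^2 + 9*b + 12) - 8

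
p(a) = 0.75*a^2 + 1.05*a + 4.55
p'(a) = 1.5*a + 1.05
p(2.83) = 13.53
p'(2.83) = 5.30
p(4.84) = 27.20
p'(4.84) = 8.31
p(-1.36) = 4.51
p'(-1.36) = -0.99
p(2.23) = 10.62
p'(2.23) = 4.40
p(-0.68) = 4.18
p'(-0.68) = 0.03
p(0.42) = 5.12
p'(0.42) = 1.68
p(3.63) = 18.24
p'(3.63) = 6.50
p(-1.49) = 4.65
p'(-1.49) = -1.18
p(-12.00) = 99.95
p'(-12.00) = -16.95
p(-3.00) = 8.15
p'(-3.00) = -3.45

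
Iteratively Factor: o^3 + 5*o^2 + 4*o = (o)*(o^2 + 5*o + 4) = o*(o + 1)*(o + 4)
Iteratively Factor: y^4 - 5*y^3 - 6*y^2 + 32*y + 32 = (y - 4)*(y^3 - y^2 - 10*y - 8) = (y - 4)*(y + 1)*(y^2 - 2*y - 8) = (y - 4)^2*(y + 1)*(y + 2)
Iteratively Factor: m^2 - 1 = (m + 1)*(m - 1)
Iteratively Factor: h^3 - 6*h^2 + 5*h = (h)*(h^2 - 6*h + 5) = h*(h - 5)*(h - 1)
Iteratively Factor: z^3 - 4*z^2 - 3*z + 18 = (z - 3)*(z^2 - z - 6) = (z - 3)*(z + 2)*(z - 3)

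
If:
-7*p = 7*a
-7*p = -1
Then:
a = -1/7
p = 1/7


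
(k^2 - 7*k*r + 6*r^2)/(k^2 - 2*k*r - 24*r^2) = (k - r)/(k + 4*r)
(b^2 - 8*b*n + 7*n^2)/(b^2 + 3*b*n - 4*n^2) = (b - 7*n)/(b + 4*n)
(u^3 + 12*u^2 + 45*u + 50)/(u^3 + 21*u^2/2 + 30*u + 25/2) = 2*(u + 2)/(2*u + 1)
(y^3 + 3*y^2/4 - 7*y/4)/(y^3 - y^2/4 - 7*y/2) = (y - 1)/(y - 2)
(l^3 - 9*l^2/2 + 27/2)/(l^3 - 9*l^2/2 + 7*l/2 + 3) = (2*l^2 - 3*l - 9)/(2*l^2 - 3*l - 2)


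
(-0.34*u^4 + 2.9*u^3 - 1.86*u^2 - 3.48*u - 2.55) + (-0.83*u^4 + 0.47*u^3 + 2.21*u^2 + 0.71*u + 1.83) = -1.17*u^4 + 3.37*u^3 + 0.35*u^2 - 2.77*u - 0.72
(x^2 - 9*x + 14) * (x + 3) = x^3 - 6*x^2 - 13*x + 42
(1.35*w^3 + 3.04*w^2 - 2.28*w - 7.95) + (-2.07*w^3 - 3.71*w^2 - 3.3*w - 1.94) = -0.72*w^3 - 0.67*w^2 - 5.58*w - 9.89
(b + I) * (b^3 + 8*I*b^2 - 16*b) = b^4 + 9*I*b^3 - 24*b^2 - 16*I*b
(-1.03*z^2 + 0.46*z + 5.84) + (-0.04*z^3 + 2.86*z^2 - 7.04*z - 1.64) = -0.04*z^3 + 1.83*z^2 - 6.58*z + 4.2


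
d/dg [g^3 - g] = 3*g^2 - 1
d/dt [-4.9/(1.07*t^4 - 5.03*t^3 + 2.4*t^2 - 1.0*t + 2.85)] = (20.972*t^3 - 73.941*t^2 + 23.52*t - 4.9)/(1.07*t^4 - 5.03*t^3 + 2.4*t^2 - 1.0*t + 2.85)^2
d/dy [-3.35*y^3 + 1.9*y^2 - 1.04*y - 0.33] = -10.05*y^2 + 3.8*y - 1.04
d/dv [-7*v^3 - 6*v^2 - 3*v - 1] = -21*v^2 - 12*v - 3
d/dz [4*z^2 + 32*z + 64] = 8*z + 32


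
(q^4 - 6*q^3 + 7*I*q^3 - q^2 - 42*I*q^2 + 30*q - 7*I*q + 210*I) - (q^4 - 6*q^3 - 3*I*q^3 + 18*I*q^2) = 10*I*q^3 - q^2 - 60*I*q^2 + 30*q - 7*I*q + 210*I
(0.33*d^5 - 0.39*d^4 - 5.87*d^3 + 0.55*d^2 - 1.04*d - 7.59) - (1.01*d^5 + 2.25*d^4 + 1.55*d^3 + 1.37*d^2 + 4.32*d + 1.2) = -0.68*d^5 - 2.64*d^4 - 7.42*d^3 - 0.82*d^2 - 5.36*d - 8.79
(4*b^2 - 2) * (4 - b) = -4*b^3 + 16*b^2 + 2*b - 8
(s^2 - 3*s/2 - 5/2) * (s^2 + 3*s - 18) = s^4 + 3*s^3/2 - 25*s^2 + 39*s/2 + 45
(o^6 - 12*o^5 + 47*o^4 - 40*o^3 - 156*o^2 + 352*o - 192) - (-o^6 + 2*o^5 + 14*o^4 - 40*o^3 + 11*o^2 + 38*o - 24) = 2*o^6 - 14*o^5 + 33*o^4 - 167*o^2 + 314*o - 168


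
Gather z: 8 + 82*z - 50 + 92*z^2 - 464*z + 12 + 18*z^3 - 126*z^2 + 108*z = 18*z^3 - 34*z^2 - 274*z - 30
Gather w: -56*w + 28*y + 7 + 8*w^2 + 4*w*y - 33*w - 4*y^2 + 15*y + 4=8*w^2 + w*(4*y - 89) - 4*y^2 + 43*y + 11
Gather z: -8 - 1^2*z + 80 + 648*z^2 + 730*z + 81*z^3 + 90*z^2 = 81*z^3 + 738*z^2 + 729*z + 72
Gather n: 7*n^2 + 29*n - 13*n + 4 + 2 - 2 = 7*n^2 + 16*n + 4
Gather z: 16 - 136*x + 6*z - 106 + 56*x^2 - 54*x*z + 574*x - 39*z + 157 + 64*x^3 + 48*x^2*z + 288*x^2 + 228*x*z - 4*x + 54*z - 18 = 64*x^3 + 344*x^2 + 434*x + z*(48*x^2 + 174*x + 21) + 49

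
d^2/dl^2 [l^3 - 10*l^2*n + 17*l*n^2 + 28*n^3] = 6*l - 20*n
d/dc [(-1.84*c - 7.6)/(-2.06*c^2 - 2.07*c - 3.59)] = (3.7904*c^2 + 3.8088*c - (1.84*c + 7.6)*(4.12*c + 2.07) + 6.6056)/(2.06*c^2 + 2.07*c + 3.59)^2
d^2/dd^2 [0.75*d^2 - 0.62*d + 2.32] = 1.50000000000000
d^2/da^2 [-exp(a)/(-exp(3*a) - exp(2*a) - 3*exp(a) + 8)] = (2*(3*exp(2*a) + 2*exp(a) + 3)^2*exp(2*a) - (15*exp(2*a) + 8*exp(a) + 9)*(exp(3*a) + exp(2*a) + 3*exp(a) - 8)*exp(a) + (exp(3*a) + exp(2*a) + 3*exp(a) - 8)^2)*exp(a)/(exp(3*a) + exp(2*a) + 3*exp(a) - 8)^3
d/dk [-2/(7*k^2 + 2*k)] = 4*(7*k + 1)/(k^2*(7*k + 2)^2)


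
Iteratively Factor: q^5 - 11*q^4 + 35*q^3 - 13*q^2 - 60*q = (q - 3)*(q^4 - 8*q^3 + 11*q^2 + 20*q) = q*(q - 3)*(q^3 - 8*q^2 + 11*q + 20) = q*(q - 5)*(q - 3)*(q^2 - 3*q - 4) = q*(q - 5)*(q - 3)*(q + 1)*(q - 4)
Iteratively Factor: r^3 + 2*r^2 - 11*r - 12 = (r + 4)*(r^2 - 2*r - 3) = (r - 3)*(r + 4)*(r + 1)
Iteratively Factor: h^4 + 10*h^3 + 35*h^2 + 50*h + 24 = (h + 2)*(h^3 + 8*h^2 + 19*h + 12) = (h + 1)*(h + 2)*(h^2 + 7*h + 12) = (h + 1)*(h + 2)*(h + 4)*(h + 3)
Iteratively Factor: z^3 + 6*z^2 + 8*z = (z + 2)*(z^2 + 4*z) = z*(z + 2)*(z + 4)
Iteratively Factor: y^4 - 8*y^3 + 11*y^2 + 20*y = (y + 1)*(y^3 - 9*y^2 + 20*y) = y*(y + 1)*(y^2 - 9*y + 20) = y*(y - 5)*(y + 1)*(y - 4)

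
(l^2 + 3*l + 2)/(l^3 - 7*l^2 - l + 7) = (l + 2)/(l^2 - 8*l + 7)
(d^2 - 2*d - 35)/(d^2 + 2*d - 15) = (d - 7)/(d - 3)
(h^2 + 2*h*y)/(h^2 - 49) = h*(h + 2*y)/(h^2 - 49)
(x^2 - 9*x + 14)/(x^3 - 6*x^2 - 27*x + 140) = (x - 2)/(x^2 + x - 20)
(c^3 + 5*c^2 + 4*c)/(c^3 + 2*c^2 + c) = (c + 4)/(c + 1)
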